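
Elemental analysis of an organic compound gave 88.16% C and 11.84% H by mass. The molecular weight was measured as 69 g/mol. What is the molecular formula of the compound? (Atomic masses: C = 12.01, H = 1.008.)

Assume 100 g: 88.16 g C, 11.84 g H.
n(C) = 88.16/12.01 = 7.341, n(H) = 11.84/1.008 = 11.75
Ratios (÷ 7.341): C 1.000, H 1.600
Multiply by 5: C 5.00, H 8.00 → C5H8
Empirical-formula mass = 68.11 g/mol
n = 69 / 68.11 = 1.01 ≈ 1
Molecular formula = empirical formula = C5H8

C5H8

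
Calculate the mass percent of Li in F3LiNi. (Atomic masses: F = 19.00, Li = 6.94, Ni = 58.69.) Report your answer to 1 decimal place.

Molar mass = 3(19.00) + 1(6.94) + 1(58.69) = 122.630 g/mol
Mass of Li per mole = 1 × 6.94 = 6.940 g
% Li = 6.940 / 122.630 × 100 = 5.7%

5.7%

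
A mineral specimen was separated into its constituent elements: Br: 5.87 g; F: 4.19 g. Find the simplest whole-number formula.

BrF3

n(Br) = 5.87/79.90 = 0.07347, n(F) = 4.19/19.00 = 0.2205
Ratios (÷ 0.07347): Br 1.000, F 3.002
→ BrF3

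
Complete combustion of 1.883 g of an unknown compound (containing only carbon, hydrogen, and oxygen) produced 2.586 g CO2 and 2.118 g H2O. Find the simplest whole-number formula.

mol C = 2.586 / 44.01 = 0.05876; mass C = 0.05876 × 12.01 = 0.7057 g
mol H = 2 × (2.118 / 18.02) = 0.2351; mass H = 0.2351 × 1.008 = 0.2370 g
mass O = 1.883 − (0.9427) = 0.9403 g → mol O = 0.05877
Ratios (÷ 0.05876): C 1.000, H 4.001, O 1.000
≈ 1:4:1 → CH4O

CH4O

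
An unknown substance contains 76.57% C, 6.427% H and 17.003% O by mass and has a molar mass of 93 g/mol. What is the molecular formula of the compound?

Assume 100 g: 76.57 g C, 6.427 g H, 17.003 g O.
Moles — C: 76.57 / 12.01 = 6.376 mol; H: 6.427 / 1.008 = 6.376 mol; O: 17.003 / 16.00 = 1.063 mol
Smallest is O at 1.063 mol; normalising gives C 5.999, H 6.000, O 1.000
→ C6H6O
Empirical-formula mass = 94.11 g/mol
n = 93 / 94.11 = 0.99 ≈ 1
Molecular formula = empirical formula = C6H6O

C6H6O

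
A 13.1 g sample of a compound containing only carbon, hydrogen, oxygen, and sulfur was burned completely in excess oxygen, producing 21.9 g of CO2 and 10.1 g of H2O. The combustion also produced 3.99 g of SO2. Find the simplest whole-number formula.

mol C = 21.9 / 44.01 = 0.4976; mass C = 0.4976 × 12.01 = 5.976 g
mol H = 2 × (10.1 / 18.02) = 1.121; mass H = 1.121 × 1.008 = 1.130 g
mol S = 3.99 / 64.07 = 0.06228; mass S = 1.997 g
mass O = 13.1 − (9.103) = 3.997 g → mol O = 0.2498
Divide by the smallest (0.06228 mol S): C 7.991, H 18.000, O 4.011, S 1.000
→ C8H18O4S

C8H18O4S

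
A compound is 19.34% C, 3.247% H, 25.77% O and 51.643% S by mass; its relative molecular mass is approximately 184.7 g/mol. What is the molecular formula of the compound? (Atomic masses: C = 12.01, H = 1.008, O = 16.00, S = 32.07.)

Assume 100 g: 19.34 g C, 3.247 g H, 25.77 g O, 51.643 g S.
n(C) = 19.34/12.01 = 1.61, n(H) = 3.247/1.008 = 3.221, n(O) = 25.77/16.00 = 1.611, n(S) = 51.643/32.07 = 1.61
Smallest is S at 1.61 mol; normalising gives C 1.000, H 2.000, O 1.000, S 1.000
Ratio ≈ 1:2:1:1, so the empirical formula is CH2OS
Empirical-formula mass = 62.10 g/mol
n = 184.7 / 62.10 = 2.97 ≈ 3
Molecular formula = (CH2OS)×3 = C3H6O3S3

C3H6O3S3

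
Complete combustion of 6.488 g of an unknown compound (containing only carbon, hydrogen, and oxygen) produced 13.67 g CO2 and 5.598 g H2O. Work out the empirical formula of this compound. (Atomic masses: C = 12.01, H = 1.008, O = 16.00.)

C7H14O3

mol C = 13.67 / 44.01 = 0.3106; mass C = 0.3106 × 12.01 = 3.730 g
mol H = 2 × (5.598 / 18.02) = 0.6213; mass H = 0.6213 × 1.008 = 0.6263 g
mass O = 6.488 − (4.357) = 2.131 g → mol O = 0.1332
Ratios (÷ 0.1332): C 2.332, H 4.664, O 1.000
Scaling by 3: C 7.00, H 13.99, O 3.00 → C7H14O3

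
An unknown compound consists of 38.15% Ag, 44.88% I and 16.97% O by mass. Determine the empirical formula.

Assume 100 g: 38.15 g Ag, 44.88 g I, 16.97 g O.
n(Ag) = 38.15/107.87 = 0.3537, n(I) = 44.88/126.90 = 0.3537, n(O) = 16.97/16.00 = 1.061
Divide by the smallest (0.3537 mol I): Ag 1.000, I 1.000, O 2.999
→ AgIO3

AgIO3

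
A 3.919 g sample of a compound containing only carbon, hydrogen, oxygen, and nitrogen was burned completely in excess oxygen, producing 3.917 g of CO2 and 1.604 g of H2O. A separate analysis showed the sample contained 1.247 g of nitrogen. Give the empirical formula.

mol C = 3.917 / 44.01 = 0.08900; mass C = 0.08900 × 12.01 = 1.069 g
mol H = 2 × (1.604 / 18.02) = 0.1780; mass H = 0.1780 × 1.008 = 0.1794 g
mol N = 1.247 / 14.01 = 0.08901
mass O = 3.919 − (2.495) = 1.424 g → mol O = 0.08898
Ratios (÷ 0.08898): C 1.000, H 2.001, N 1.000, O 1.000
≈ 1:2:1:1 → CH2NO

CH2NO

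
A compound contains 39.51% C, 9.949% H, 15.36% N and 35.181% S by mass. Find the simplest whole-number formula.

C3H9NS

Assume 100 g: 39.51 g C, 9.949 g H, 15.36 g N, 35.181 g S.
n(C) = 39.51/12.01 = 3.29, n(H) = 9.949/1.008 = 9.87, n(N) = 15.36/14.01 = 1.096, n(S) = 35.181/32.07 = 1.097
Ratios (÷ 1.096): C 3.001, H 9.003, N 1.000, S 1.001
Ratio ≈ 3:9:1:1, so the empirical formula is C3H9NS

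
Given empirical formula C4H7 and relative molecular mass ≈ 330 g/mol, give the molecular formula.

C24H42

Empirical-formula mass = 55.10 g/mol
n = 330 / 55.10 = 5.99 ≈ 6
Molecular formula = (C4H7)6 = C24H42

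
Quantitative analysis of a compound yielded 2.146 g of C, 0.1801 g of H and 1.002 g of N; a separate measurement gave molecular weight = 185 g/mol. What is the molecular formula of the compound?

C10H10N4

C: 2.146 g ÷ 12.01 g/mol = 0.1787 mol
H: 0.1801 g ÷ 1.008 g/mol = 0.1787 mol
N: 1.002 g ÷ 14.01 g/mol = 0.07152 mol
Divide by the smallest (0.07152 mol N): C 2.498, H 2.498, N 1.000
Multiply by 2: C 5.00, H 5.00, N 2.00 → C5H5N2
Empirical-formula mass = 93.11 g/mol
n = 185 / 93.11 = 1.99 ≈ 2
Molecular formula = (C5H5N2)×2 = C10H10N4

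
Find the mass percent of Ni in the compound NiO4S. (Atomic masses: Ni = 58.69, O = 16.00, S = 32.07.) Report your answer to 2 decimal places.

Molar mass = 1(58.69) + 4(16.00) + 1(32.07) = 154.760 g/mol
Mass of Ni per mole = 1 × 58.69 = 58.690 g
% Ni = 58.690 / 154.760 × 100 = 37.92%

37.92%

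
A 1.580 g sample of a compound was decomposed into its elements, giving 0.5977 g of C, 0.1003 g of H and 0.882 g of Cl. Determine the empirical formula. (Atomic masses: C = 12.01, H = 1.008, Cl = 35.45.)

C2H4Cl

C: 0.5977 g ÷ 12.01 g/mol = 0.04977 mol
H: 0.1003 g ÷ 1.008 g/mol = 0.0995 mol
Cl: 0.882 g ÷ 35.45 g/mol = 0.02488 mol
Ratios (÷ 0.02488): C 2.000, H 3.999, Cl 1.000
→ C2H4Cl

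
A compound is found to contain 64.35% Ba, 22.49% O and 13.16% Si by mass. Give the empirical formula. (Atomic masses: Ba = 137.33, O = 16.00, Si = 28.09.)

BaO3Si

Assume 100 g: 64.35 g Ba, 22.49 g O, 13.16 g Si.
Ba: 64.35 g ÷ 137.33 g/mol = 0.4686 mol
O: 22.49 g ÷ 16.00 g/mol = 1.406 mol
Si: 13.16 g ÷ 28.09 g/mol = 0.4685 mol
Ratios (÷ 0.4685): Ba 1.000, O 3.000, Si 1.000
Ratio ≈ 1:3:1, so the empirical formula is BaO3Si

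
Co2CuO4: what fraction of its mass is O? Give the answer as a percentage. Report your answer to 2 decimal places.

Molar mass = 2(58.93) + 1(63.55) + 4(16.00) = 245.410 g/mol
Mass of O per mole = 4 × 16.00 = 64.000 g
% O = 64.000 / 245.410 × 100 = 26.08%

26.08%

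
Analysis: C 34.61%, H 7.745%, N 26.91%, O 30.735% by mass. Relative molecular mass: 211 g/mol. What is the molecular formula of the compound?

C6H16N4O4

Assume 100 g: 34.61 g C, 7.745 g H, 26.91 g N, 30.735 g O.
C: 34.61 g ÷ 12.01 g/mol = 2.882 mol
H: 7.745 g ÷ 1.008 g/mol = 7.684 mol
N: 26.91 g ÷ 14.01 g/mol = 1.921 mol
O: 30.735 g ÷ 16.00 g/mol = 1.921 mol
Ratios (÷ 1.921): C 1.500, H 4.000, N 1.000, O 1.000
Scaling by 2: C 3.00, H 8.00, N 2.00, O 2.00 → C3H8N2O2
Empirical-formula mass = 104.11 g/mol
n = 211 / 104.11 = 2.03 ≈ 2
Molecular formula = (C3H8N2O2)×2 = C6H16N4O4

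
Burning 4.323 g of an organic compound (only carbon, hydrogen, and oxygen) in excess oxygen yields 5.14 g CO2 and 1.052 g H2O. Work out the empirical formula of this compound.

mol C = 5.14 / 44.01 = 0.1168; mass C = 0.1168 × 12.01 = 1.403 g
mol H = 2 × (1.052 / 18.02) = 0.1168; mass H = 0.1168 × 1.008 = 0.1177 g
mass O = 4.323 − (1.520) = 2.803 g → mol O = 0.1752
Smallest is H at 0.1168 mol; normalising gives C 1.000, H 1.000, O 1.500
Scaling by 2: C 2.00, H 2.00, O 3.00 → C2H2O3

C2H2O3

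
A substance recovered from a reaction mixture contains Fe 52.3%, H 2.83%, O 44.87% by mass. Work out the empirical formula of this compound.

Assume 100 g: 52.3 g Fe, 2.83 g H, 44.87 g O.
Fe: 52.3 g ÷ 55.85 g/mol = 0.9364 mol
H: 2.83 g ÷ 1.008 g/mol = 2.808 mol
O: 44.87 g ÷ 16.00 g/mol = 2.804 mol
Smallest is Fe at 0.9364 mol; normalising gives Fe 1.000, H 2.998, O 2.995
≈ 1:3:3 → FeH3O3

FeH3O3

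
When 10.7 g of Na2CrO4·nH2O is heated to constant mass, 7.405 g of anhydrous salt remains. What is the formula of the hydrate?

Mass of water lost = 10.7 − 7.405 = 3.295 g → 3.295 / 18.02 = 0.1829 mol H2O
Molar mass of Na2CrO4 = 161.98 g/mol → mol Na2CrO4 = 7.405 / 161.98 = 0.04572
n = 0.1829 / 0.04572 = 4.00 ≈ 4 → Na2CrO4·4H2O

Na2CrO4·4H2O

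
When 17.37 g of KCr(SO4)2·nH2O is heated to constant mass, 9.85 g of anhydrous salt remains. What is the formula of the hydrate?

Mass of water lost = 17.37 − 9.85 = 7.52 g → 7.52 / 18.02 = 0.4173 mol H2O
Molar mass of KCr(SO4)2 = 283.24 g/mol → mol KCr(SO4)2 = 9.85 / 283.24 = 0.03478
n = 0.4173 / 0.03478 = 12.00 ≈ 12 → KCr(SO4)2·12H2O

KCr(SO4)2·12H2O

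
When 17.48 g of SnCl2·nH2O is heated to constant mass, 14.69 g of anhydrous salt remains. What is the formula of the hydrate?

Mass of water lost = 17.48 − 14.69 = 2.79 g → 2.79 / 18.02 = 0.1548 mol H2O
Molar mass of SnCl2 = 189.61 g/mol → mol SnCl2 = 14.69 / 189.61 = 0.07747
n = 0.1548 / 0.07747 = 2.00 ≈ 2 → SnCl2·2H2O

SnCl2·2H2O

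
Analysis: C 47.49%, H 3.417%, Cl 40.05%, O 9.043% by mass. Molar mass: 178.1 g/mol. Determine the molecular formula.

C7H6Cl2O

Assume 100 g: 47.49 g C, 3.417 g H, 40.05 g Cl, 9.043 g O.
C: 47.49 g ÷ 12.01 g/mol = 3.954 mol
H: 3.417 g ÷ 1.008 g/mol = 3.39 mol
Cl: 40.05 g ÷ 35.45 g/mol = 1.13 mol
O: 9.043 g ÷ 16.00 g/mol = 0.5652 mol
Smallest is O at 0.5652 mol; normalising gives C 6.996, H 5.998, Cl 1.999, O 1.000
Ratio ≈ 7:6:2:1, so the empirical formula is C7H6Cl2O
Empirical-formula mass = 177.02 g/mol
n = 178.1 / 177.02 = 1.01 ≈ 1
Molecular formula = empirical formula = C7H6Cl2O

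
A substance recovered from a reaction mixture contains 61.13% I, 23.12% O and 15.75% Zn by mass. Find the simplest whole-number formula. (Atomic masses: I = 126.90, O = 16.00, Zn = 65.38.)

Assume 100 g: 61.13 g I, 23.12 g O, 15.75 g Zn.
I: 61.13 g ÷ 126.90 g/mol = 0.4817 mol
O: 23.12 g ÷ 16.00 g/mol = 1.445 mol
Zn: 15.75 g ÷ 65.38 g/mol = 0.2409 mol
Divide by the smallest (0.2409 mol Zn): I 2.000, O 5.998, Zn 1.000
≈ 2:6:1 → I2O6Zn

I2O6Zn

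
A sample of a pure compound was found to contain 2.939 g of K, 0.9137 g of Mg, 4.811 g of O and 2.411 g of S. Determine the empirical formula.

Moles — K: 2.939 / 39.10 = 0.07517 mol; Mg: 0.9137 / 24.31 = 0.03759 mol; O: 4.811 / 16.00 = 0.3007 mol; S: 2.411 / 32.07 = 0.07518 mol
Divide by the smallest (0.03759 mol Mg): K 2.000, Mg 1.000, O 8.000, S 2.000
→ K2MgO8S2

K2MgO8S2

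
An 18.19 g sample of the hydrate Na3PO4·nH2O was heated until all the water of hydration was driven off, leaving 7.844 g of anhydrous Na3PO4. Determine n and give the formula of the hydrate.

Na3PO4·12H2O

Mass of water lost = 18.19 − 7.844 = 10.35 g → 10.35 / 18.02 = 0.5741 mol H2O
Molar mass of Na3PO4 = 163.94 g/mol → mol Na3PO4 = 7.844 / 163.94 = 0.04785
n = 0.5741 / 0.04785 = 12.00 ≈ 12 → Na3PO4·12H2O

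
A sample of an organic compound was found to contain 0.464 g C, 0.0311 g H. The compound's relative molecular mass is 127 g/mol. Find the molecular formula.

C10H8

C: 0.464 g ÷ 12.01 g/mol = 0.03863 mol
H: 0.0311 g ÷ 1.008 g/mol = 0.03085 mol
Divide by the smallest (0.03085 mol H): C 1.252, H 1.000
Scaling by 4: C 5.01, H 4.00 → C5H4
Empirical-formula mass = 64.08 g/mol
n = 127 / 64.08 = 1.98 ≈ 2
Molecular formula = (C5H4)×2 = C10H8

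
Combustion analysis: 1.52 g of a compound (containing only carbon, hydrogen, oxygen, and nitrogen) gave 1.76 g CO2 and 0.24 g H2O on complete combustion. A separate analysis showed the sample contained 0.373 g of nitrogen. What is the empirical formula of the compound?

mol C = 1.76 / 44.01 = 0.03999; mass C = 0.03999 × 12.01 = 0.4803 g
mol H = 2 × (0.24 / 18.02) = 0.02664; mass H = 0.02664 × 1.008 = 0.02685 g
mol N = 0.373 / 14.01 = 0.02662
mass O = 1.52 − (0.8801) = 0.6399 g → mol O = 0.03999
Ratios (÷ 0.02662): C 1.502, H 1.000, N 1.000, O 1.502
Scaling by 2: C 3.00, H 2.00, N 2.00, O 3.00 → C3H2N2O3

C3H2N2O3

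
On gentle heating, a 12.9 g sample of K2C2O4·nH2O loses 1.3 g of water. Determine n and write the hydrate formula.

Mass of anhydrous K2C2O4 = 12.9 − 1.3 = 11.6 g
mol H2O = 1.3 / 18.02 = 0.07214
Molar mass of K2C2O4 = 166.22 g/mol → mol K2C2O4 = 11.6 / 166.22 = 0.06979
n = 0.07214 / 0.06979 = 1.03 ≈ 1 → K2C2O4·H2O

K2C2O4·H2O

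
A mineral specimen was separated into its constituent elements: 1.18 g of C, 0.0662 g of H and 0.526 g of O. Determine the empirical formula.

C: 1.18 g ÷ 12.01 g/mol = 0.09825 mol
H: 0.0662 g ÷ 1.008 g/mol = 0.06567 mol
O: 0.526 g ÷ 16.00 g/mol = 0.03288 mol
Smallest is O at 0.03288 mol; normalising gives C 2.989, H 1.998, O 1.000
≈ 3:2:1 → C3H2O

C3H2O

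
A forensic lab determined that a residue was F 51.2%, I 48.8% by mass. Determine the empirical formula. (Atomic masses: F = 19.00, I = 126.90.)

F7I

Assume 100 g: 51.2 g F, 48.8 g I.
Moles — F: 51.2 / 19.00 = 2.695 mol; I: 48.8 / 126.90 = 0.3846 mol
Smallest is I at 0.3846 mol; normalising gives F 7.007, I 1.000
→ F7I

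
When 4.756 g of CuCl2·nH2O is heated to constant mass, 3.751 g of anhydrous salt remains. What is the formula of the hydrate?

CuCl2·2H2O

Mass of water lost = 4.756 − 3.751 = 1.005 g → 1.005 / 18.02 = 0.05577 mol H2O
Molar mass of CuCl2 = 134.45 g/mol → mol CuCl2 = 3.751 / 134.45 = 0.0279
n = 0.05577 / 0.0279 = 2.00 ≈ 2 → CuCl2·2H2O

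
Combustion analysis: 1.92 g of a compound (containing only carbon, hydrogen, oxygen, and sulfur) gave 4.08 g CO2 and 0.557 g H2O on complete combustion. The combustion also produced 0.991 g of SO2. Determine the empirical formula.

mol C = 4.08 / 44.01 = 0.09271; mass C = 0.09271 × 12.01 = 1.113 g
mol H = 2 × (0.557 / 18.02) = 0.06182; mass H = 0.06182 × 1.008 = 0.06231 g
mol S = 0.991 / 64.07 = 0.01547; mass S = 0.4960 g
mass O = 1.92 − (1.672) = 0.2482 g → mol O = 0.01552
Divide by the smallest (0.01547 mol S): C 5.994, H 3.997, O 1.003, S 1.000
≈ 6:4:1:1 → C6H4OS

C6H4OS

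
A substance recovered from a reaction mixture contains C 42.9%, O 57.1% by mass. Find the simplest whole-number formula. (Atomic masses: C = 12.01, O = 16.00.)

CO

Assume 100 g: 42.9 g C, 57.1 g O.
C: 42.9 g ÷ 12.01 g/mol = 3.572 mol
O: 57.1 g ÷ 16.00 g/mol = 3.569 mol
Divide by the smallest (3.569 mol O): C 1.001, O 1.000
≈ 1:1 → CO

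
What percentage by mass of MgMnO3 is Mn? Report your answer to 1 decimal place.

43.2%

Molar mass = 1(24.31) + 1(54.94) + 3(16.00) = 127.250 g/mol
Mass of Mn per mole = 1 × 54.94 = 54.940 g
% Mn = 54.940 / 127.250 × 100 = 43.2%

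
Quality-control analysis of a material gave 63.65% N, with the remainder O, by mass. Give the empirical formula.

N2O

Assume 100 g: 63.65 g N, 36.35 g O.
Moles — N: 63.65 / 14.01 = 4.543 mol; O: 36.35 / 16.00 = 2.272 mol
Divide by the smallest (2.272 mol O): N 2.000, O 1.000
≈ 2:1 → N2O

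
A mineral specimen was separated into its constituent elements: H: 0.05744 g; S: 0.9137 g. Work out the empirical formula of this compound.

n(H) = 0.05744/1.008 = 0.05698, n(S) = 0.9137/32.07 = 0.02849
Ratios (÷ 0.02849): H 2.000, S 1.000
→ H2S

H2S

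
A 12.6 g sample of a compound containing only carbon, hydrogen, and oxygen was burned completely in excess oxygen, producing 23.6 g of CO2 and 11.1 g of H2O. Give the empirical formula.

C7H16O4

mol C = 23.6 / 44.01 = 0.5362; mass C = 0.5362 × 12.01 = 6.440 g
mol H = 2 × (11.1 / 18.02) = 1.232; mass H = 1.232 × 1.008 = 1.242 g
mass O = 12.6 − (7.682) = 4.918 g → mol O = 0.3074
Ratios (÷ 0.3074): C 1.745, H 4.008, O 1.000
×4: C 6.98, H 16.03, O 4.00 → C7H16O4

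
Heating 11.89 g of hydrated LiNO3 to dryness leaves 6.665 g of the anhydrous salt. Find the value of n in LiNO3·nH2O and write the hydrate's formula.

LiNO3·3H2O

Mass of water lost = 11.89 − 6.665 = 5.225 g → 5.225 / 18.02 = 0.29 mol H2O
Molar mass of LiNO3 = 68.95 g/mol → mol LiNO3 = 6.665 / 68.95 = 0.09666
n = 0.29 / 0.09666 = 3.00 ≈ 3 → LiNO3·3H2O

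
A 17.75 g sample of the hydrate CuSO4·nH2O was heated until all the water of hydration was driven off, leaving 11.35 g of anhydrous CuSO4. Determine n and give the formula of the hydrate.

Mass of water lost = 17.75 − 11.35 = 6.4 g → 6.4 / 18.02 = 0.3552 mol H2O
Molar mass of CuSO4 = 159.62 g/mol → mol CuSO4 = 11.35 / 159.62 = 0.07111
n = 0.3552 / 0.07111 = 4.99 ≈ 5 → CuSO4·5H2O

CuSO4·5H2O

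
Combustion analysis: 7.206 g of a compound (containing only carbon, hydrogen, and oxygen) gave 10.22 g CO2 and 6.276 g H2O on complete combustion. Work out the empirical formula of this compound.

mol C = 10.22 / 44.01 = 0.2322; mass C = 0.2322 × 12.01 = 2.789 g
mol H = 2 × (6.276 / 18.02) = 0.6966; mass H = 0.6966 × 1.008 = 0.7021 g
mass O = 7.206 − (3.491) = 3.715 g → mol O = 0.2322
Ratios (÷ 0.2322): C 1.000, H 3.000, O 1.000
≈ 1:3:1 → CH3O

CH3O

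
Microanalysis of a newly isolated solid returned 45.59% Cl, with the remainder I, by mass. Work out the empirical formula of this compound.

Cl3I

Assume 100 g: 45.59 g Cl, 54.41 g I.
Moles — Cl: 45.59 / 35.45 = 1.286 mol; I: 54.41 / 126.90 = 0.4288 mol
Divide by the smallest (0.4288 mol I): Cl 2.999, I 1.000
Ratio ≈ 3:1, so the empirical formula is Cl3I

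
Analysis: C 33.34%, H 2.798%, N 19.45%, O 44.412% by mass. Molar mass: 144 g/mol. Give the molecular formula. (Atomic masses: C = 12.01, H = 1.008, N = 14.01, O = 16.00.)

Assume 100 g: 33.34 g C, 2.798 g H, 19.45 g N, 44.412 g O.
C: 33.34 g ÷ 12.01 g/mol = 2.776 mol
H: 2.798 g ÷ 1.008 g/mol = 2.776 mol
N: 19.45 g ÷ 14.01 g/mol = 1.388 mol
O: 44.412 g ÷ 16.00 g/mol = 2.776 mol
Smallest is N at 1.388 mol; normalising gives C 2.000, H 1.999, N 1.000, O 1.999
→ C2H2NO2
Empirical-formula mass = 72.05 g/mol
n = 144 / 72.05 = 2.00 ≈ 2
Molecular formula = (C2H2NO2)×2 = C4H4N2O4

C4H4N2O4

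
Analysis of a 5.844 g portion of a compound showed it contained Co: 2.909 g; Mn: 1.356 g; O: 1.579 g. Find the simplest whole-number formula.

Co2MnO4

Moles — Co: 2.909 / 58.93 = 0.04936 mol; Mn: 1.356 / 54.94 = 0.02468 mol; O: 1.579 / 16.00 = 0.09869 mol
Divide by the smallest (0.02468 mol Mn): Co 2.000, Mn 1.000, O 3.998
≈ 2:1:4 → Co2MnO4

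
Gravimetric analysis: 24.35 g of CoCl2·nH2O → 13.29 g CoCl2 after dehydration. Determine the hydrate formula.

Mass of water lost = 24.35 − 13.29 = 11.06 g → 11.06 / 18.02 = 0.6138 mol H2O
Molar mass of CoCl2 = 129.83 g/mol → mol CoCl2 = 13.29 / 129.83 = 0.1024
n = 0.6138 / 0.1024 = 6.00 ≈ 6 → CoCl2·6H2O

CoCl2·6H2O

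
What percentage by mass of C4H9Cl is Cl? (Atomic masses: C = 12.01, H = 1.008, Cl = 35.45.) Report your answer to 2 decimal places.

38.30%

Molar mass = 4(12.01) + 9(1.008) + 1(35.45) = 92.562 g/mol
Mass of Cl per mole = 1 × 35.45 = 35.450 g
% Cl = 35.450 / 92.562 × 100 = 38.30%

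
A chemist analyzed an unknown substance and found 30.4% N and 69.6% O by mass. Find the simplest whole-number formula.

Assume 100 g: 30.4 g N, 69.6 g O.
Moles — N: 30.4 / 14.01 = 2.17 mol; O: 69.6 / 16.00 = 4.35 mol
Ratios (÷ 2.17): N 1.000, O 2.005
Ratio ≈ 1:2, so the empirical formula is NO2

NO2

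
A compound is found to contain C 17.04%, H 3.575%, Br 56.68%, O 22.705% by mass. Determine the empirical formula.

Assume 100 g: 17.04 g C, 3.575 g H, 56.68 g Br, 22.705 g O.
C: 17.04 g ÷ 12.01 g/mol = 1.419 mol
H: 3.575 g ÷ 1.008 g/mol = 3.547 mol
Br: 56.68 g ÷ 79.90 g/mol = 0.7094 mol
O: 22.705 g ÷ 16.00 g/mol = 1.419 mol
Ratios (÷ 0.7094): C 2.000, H 5.000, Br 1.000, O 2.000
Ratio ≈ 2:5:1:2, so the empirical formula is C2H5BrO2

C2H5BrO2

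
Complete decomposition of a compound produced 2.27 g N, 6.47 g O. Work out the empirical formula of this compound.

N2O5

Moles — N: 2.27 / 14.01 = 0.162 mol; O: 6.47 / 16.00 = 0.4044 mol
Smallest is N at 0.162 mol; normalising gives N 1.000, O 2.496
×2: N 2.00, O 4.99 → N2O5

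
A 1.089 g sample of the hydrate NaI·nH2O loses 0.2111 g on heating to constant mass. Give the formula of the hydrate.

Mass of anhydrous NaI = 1.089 − 0.2111 = 0.8779 g
mol H2O = 0.2111 / 18.02 = 0.01171
Molar mass of NaI = 149.89 g/mol → mol NaI = 0.8779 / 149.89 = 0.005857
n = 0.01171 / 0.005857 = 2.00 ≈ 2 → NaI·2H2O

NaI·2H2O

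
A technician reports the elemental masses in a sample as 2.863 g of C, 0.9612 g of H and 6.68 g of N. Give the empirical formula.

CH4N2

Moles — C: 2.863 / 12.01 = 0.2384 mol; H: 0.9612 / 1.008 = 0.9536 mol; N: 6.68 / 14.01 = 0.4768 mol
Divide by the smallest (0.2384 mol C): C 1.000, H 4.000, N 2.000
≈ 1:4:2 → CH4N2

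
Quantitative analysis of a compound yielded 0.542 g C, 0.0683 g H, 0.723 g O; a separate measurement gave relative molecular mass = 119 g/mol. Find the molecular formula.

C4H6O4

Moles — C: 0.542 / 12.01 = 0.04513 mol; H: 0.0683 / 1.008 = 0.06776 mol; O: 0.723 / 16.00 = 0.04519 mol
Ratios (÷ 0.04513): C 1.000, H 1.501, O 1.001
×2: C 2.00, H 3.00, O 2.00 → C2H3O2
Empirical-formula mass = 59.04 g/mol
n = 119 / 59.04 = 2.02 ≈ 2
Molecular formula = (C2H3O2)×2 = C4H6O4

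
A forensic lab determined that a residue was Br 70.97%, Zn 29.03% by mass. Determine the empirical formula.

Assume 100 g: 70.97 g Br, 29.03 g Zn.
n(Br) = 70.97/79.90 = 0.8882, n(Zn) = 29.03/65.38 = 0.444
Divide by the smallest (0.444 mol Zn): Br 2.000, Zn 1.000
→ Br2Zn

Br2Zn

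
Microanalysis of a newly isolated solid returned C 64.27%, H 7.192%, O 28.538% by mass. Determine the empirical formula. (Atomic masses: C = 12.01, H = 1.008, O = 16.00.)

Assume 100 g: 64.27 g C, 7.192 g H, 28.538 g O.
C: 64.27 g ÷ 12.01 g/mol = 5.351 mol
H: 7.192 g ÷ 1.008 g/mol = 7.135 mol
O: 28.538 g ÷ 16.00 g/mol = 1.784 mol
Ratios (÷ 1.784): C 3.000, H 4.000, O 1.000
→ C3H4O

C3H4O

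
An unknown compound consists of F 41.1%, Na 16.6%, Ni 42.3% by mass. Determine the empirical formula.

Assume 100 g: 41.1 g F, 16.6 g Na, 42.3 g Ni.
n(F) = 41.1/19.00 = 2.163, n(Na) = 16.6/22.99 = 0.7221, n(Ni) = 42.3/58.69 = 0.7207
Ratios (÷ 0.7207): F 3.001, Na 1.002, Ni 1.000
→ F3NaNi

F3NaNi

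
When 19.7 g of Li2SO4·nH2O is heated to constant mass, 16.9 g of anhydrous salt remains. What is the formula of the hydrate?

Li2SO4·H2O

Mass of water lost = 19.7 − 16.9 = 2.8 g → 2.8 / 18.02 = 0.1554 mol H2O
Molar mass of Li2SO4 = 109.95 g/mol → mol Li2SO4 = 16.9 / 109.95 = 0.1537
n = 0.1554 / 0.1537 = 1.01 ≈ 1 → Li2SO4·H2O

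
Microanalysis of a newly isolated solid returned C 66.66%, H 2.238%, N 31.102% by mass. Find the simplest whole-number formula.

Assume 100 g: 66.66 g C, 2.238 g H, 31.102 g N.
C: 66.66 g ÷ 12.01 g/mol = 5.55 mol
H: 2.238 g ÷ 1.008 g/mol = 2.22 mol
N: 31.102 g ÷ 14.01 g/mol = 2.22 mol
Ratios (÷ 2.22): C 2.500, H 1.000, N 1.000
×2: C 5.00, H 2.00, N 2.00 → C5H2N2

C5H2N2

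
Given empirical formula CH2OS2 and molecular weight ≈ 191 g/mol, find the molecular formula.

C2H4O2S4

Empirical-formula mass = 94.17 g/mol
n = 191 / 94.17 = 2.03 ≈ 2
Molecular formula = (CH2OS2)2 = C2H4O2S4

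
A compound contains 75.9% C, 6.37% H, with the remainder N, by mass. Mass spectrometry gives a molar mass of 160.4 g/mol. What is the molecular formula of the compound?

Assume 100 g: 75.9 g C, 6.37 g H, 17.73 g N.
C: 75.9 g ÷ 12.01 g/mol = 6.32 mol
H: 6.37 g ÷ 1.008 g/mol = 6.319 mol
N: 17.73 g ÷ 14.01 g/mol = 1.266 mol
Ratios (÷ 1.266): C 4.994, H 4.994, N 1.000
Ratio ≈ 5:5:1, so the empirical formula is C5H5N
Empirical-formula mass = 79.10 g/mol
n = 160.4 / 79.10 = 2.03 ≈ 2
Molecular formula = (C5H5N)×2 = C10H10N2

C10H10N2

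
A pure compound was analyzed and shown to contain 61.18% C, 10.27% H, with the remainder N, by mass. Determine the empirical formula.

Assume 100 g: 61.18 g C, 10.27 g H, 28.55 g N.
C: 61.18 g ÷ 12.01 g/mol = 5.094 mol
H: 10.27 g ÷ 1.008 g/mol = 10.19 mol
N: 28.55 g ÷ 14.01 g/mol = 2.038 mol
Ratios (÷ 2.038): C 2.500, H 5.000, N 1.000
Multiply by 2: C 5.00, H 10.00, N 2.00 → C5H10N2

C5H10N2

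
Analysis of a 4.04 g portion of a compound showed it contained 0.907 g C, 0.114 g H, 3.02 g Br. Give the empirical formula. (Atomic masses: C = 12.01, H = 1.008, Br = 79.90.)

C2H3Br

n(C) = 0.907/12.01 = 0.07552, n(H) = 0.114/1.008 = 0.1131, n(Br) = 3.02/79.90 = 0.0378
Ratios (÷ 0.0378): C 1.998, H 2.992, Br 1.000
Ratio ≈ 2:3:1, so the empirical formula is C2H3Br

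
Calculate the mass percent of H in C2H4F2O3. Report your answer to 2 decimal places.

3.54%

Molar mass = 2(12.01) + 4(1.008) + 2(19.00) + 3(16.00) = 114.052 g/mol
Mass of H per mole = 4 × 1.008 = 4.032 g
% H = 4.032 / 114.052 × 100 = 3.54%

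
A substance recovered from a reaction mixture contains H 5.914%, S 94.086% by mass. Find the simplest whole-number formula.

Assume 100 g: 5.914 g H, 94.086 g S.
Moles — H: 5.914 / 1.008 = 5.867 mol; S: 94.086 / 32.07 = 2.934 mol
Smallest is S at 2.934 mol; normalising gives H 2.000, S 1.000
Ratio ≈ 2:1, so the empirical formula is H2S

H2S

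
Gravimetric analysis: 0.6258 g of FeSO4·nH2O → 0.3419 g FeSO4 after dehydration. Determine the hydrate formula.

Mass of water lost = 0.6258 − 0.3419 = 0.2839 g → 0.2839 / 18.02 = 0.01575 mol H2O
Molar mass of FeSO4 = 151.92 g/mol → mol FeSO4 = 0.3419 / 151.92 = 0.002251
n = 0.01575 / 0.002251 = 7.00 ≈ 7 → FeSO4·7H2O

FeSO4·7H2O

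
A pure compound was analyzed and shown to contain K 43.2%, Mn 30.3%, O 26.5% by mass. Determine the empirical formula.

K2MnO3

Assume 100 g: 43.2 g K, 30.3 g Mn, 26.5 g O.
Moles — K: 43.2 / 39.10 = 1.105 mol; Mn: 30.3 / 54.94 = 0.5515 mol; O: 26.5 / 16.00 = 1.656 mol
Divide by the smallest (0.5515 mol Mn): K 2.003, Mn 1.000, O 3.003
Ratio ≈ 2:1:3, so the empirical formula is K2MnO3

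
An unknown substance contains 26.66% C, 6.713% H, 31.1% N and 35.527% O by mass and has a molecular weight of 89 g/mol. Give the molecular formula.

Assume 100 g: 26.66 g C, 6.713 g H, 31.1 g N, 35.527 g O.
C: 26.66 g ÷ 12.01 g/mol = 2.22 mol
H: 6.713 g ÷ 1.008 g/mol = 6.66 mol
N: 31.1 g ÷ 14.01 g/mol = 2.22 mol
O: 35.527 g ÷ 16.00 g/mol = 2.22 mol
Divide by the smallest (2.22 mol C): C 1.000, H 3.000, N 1.000, O 1.000
≈ 1:3:1:1 → CH3NO
Empirical-formula mass = 45.04 g/mol
n = 89 / 45.04 = 1.98 ≈ 2
Molecular formula = (CH3NO)×2 = C2H6N2O2

C2H6N2O2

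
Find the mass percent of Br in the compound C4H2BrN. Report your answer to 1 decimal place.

Molar mass = 4(12.01) + 2(1.008) + 1(79.90) + 1(14.01) = 143.966 g/mol
Mass of Br per mole = 1 × 79.90 = 79.900 g
% Br = 79.900 / 143.966 × 100 = 55.5%

55.5%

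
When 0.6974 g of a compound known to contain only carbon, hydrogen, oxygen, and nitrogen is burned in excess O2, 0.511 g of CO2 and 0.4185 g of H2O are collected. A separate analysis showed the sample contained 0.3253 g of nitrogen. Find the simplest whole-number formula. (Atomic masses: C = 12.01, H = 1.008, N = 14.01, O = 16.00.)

CH4N2O

mol C = 0.511 / 44.01 = 0.01161; mass C = 0.01161 × 12.01 = 0.1394 g
mol H = 2 × (0.4185 / 18.02) = 0.04645; mass H = 0.04645 × 1.008 = 0.04682 g
mol N = 0.3253 / 14.01 = 0.02322
mass O = 0.6974 − (0.5116) = 0.1858 g → mol O = 0.01161
Divide by the smallest (0.01161 mol C): C 1.000, H 4.000, N 2.000, O 1.000
Ratio ≈ 1:4:2:1, so the empirical formula is CH4N2O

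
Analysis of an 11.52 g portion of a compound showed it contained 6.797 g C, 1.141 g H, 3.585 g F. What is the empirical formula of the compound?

C: 6.797 g ÷ 12.01 g/mol = 0.5659 mol
H: 1.141 g ÷ 1.008 g/mol = 1.132 mol
F: 3.585 g ÷ 19.00 g/mol = 0.1887 mol
Ratios (÷ 0.1887): C 2.999, H 5.999, F 1.000
→ C3H6F

C3H6F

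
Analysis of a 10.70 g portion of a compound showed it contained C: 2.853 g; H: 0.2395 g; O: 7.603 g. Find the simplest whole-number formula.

Moles — C: 2.853 / 12.01 = 0.2376 mol; H: 0.2395 / 1.008 = 0.2376 mol; O: 7.603 / 16.00 = 0.4752 mol
Divide by the smallest (0.2376 mol C): C 1.000, H 1.000, O 2.000
≈ 1:1:2 → CHO2

CHO2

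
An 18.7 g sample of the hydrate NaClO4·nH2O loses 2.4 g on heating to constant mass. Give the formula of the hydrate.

Mass of anhydrous NaClO4 = 18.7 − 2.4 = 16.3 g
mol H2O = 2.4 / 18.02 = 0.1332
Molar mass of NaClO4 = 122.44 g/mol → mol NaClO4 = 16.3 / 122.44 = 0.1331
n = 0.1332 / 0.1331 = 1.00 ≈ 1 → NaClO4·H2O

NaClO4·H2O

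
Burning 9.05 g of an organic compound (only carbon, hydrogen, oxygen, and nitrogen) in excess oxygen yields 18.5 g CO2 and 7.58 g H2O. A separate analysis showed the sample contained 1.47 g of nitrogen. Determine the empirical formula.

mol C = 18.5 / 44.01 = 0.4204; mass C = 0.4204 × 12.01 = 5.049 g
mol H = 2 × (7.58 / 18.02) = 0.8413; mass H = 0.8413 × 1.008 = 0.8480 g
mol N = 1.47 / 14.01 = 0.1049
mass O = 9.05 − (7.367) = 1.683 g → mol O = 0.1052
Ratios (÷ 0.1049): C 4.006, H 8.018, N 1.000, O 1.003
≈ 4:8:1:1 → C4H8NO

C4H8NO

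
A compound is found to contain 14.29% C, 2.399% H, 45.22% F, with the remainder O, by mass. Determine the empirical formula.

Assume 100 g: 14.29 g C, 2.399 g H, 45.22 g F, 38.091 g O.
n(C) = 14.29/12.01 = 1.19, n(H) = 2.399/1.008 = 2.38, n(F) = 45.22/19.00 = 2.38, n(O) = 38.091/16.00 = 2.381
Smallest is C at 1.19 mol; normalising gives C 1.000, H 2.000, F 2.000, O 2.001
→ CH2F2O2

CH2F2O2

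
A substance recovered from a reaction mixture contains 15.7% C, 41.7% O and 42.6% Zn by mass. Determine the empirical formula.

Assume 100 g: 15.7 g C, 41.7 g O, 42.6 g Zn.
n(C) = 15.7/12.01 = 1.307, n(O) = 41.7/16.00 = 2.606, n(Zn) = 42.6/65.38 = 0.6516
Ratios (÷ 0.6516): C 2.006, O 4.000, Zn 1.000
Ratio ≈ 2:4:1, so the empirical formula is C2O4Zn

C2O4Zn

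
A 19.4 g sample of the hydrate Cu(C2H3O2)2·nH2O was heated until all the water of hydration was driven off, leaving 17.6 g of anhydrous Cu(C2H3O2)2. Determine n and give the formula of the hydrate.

Cu(C2H3O2)2·H2O

Mass of water lost = 19.4 − 17.6 = 1.8 g → 1.8 / 18.02 = 0.09989 mol H2O
Molar mass of Cu(C2H3O2)2 = 181.64 g/mol → mol Cu(C2H3O2)2 = 17.6 / 181.64 = 0.0969
n = 0.09989 / 0.0969 = 1.03 ≈ 1 → Cu(C2H3O2)2·H2O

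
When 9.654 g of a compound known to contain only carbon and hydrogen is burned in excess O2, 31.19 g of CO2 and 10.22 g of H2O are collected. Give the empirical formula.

C5H8

mol C = 31.19 / 44.01 = 0.7087; mass C = 0.7087 × 12.01 = 8.512 g
mol H = 2 × (10.22 / 18.02) = 1.134; mass H = 1.134 × 1.008 = 1.143 g
Divide by the smallest (0.7087 mol C): C 1.000, H 1.601
×5: C 5.00, H 8.00 → C5H8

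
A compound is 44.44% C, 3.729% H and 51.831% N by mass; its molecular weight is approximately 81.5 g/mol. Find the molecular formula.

Assume 100 g: 44.44 g C, 3.729 g H, 51.831 g N.
n(C) = 44.44/12.01 = 3.7, n(H) = 3.729/1.008 = 3.699, n(N) = 51.831/14.01 = 3.7
Ratios (÷ 3.699): C 1.000, H 1.000, N 1.000
Ratio ≈ 1:1:1, so the empirical formula is CHN
Empirical-formula mass = 27.03 g/mol
n = 81.5 / 27.03 = 3.02 ≈ 3
Molecular formula = (CHN)×3 = C3H3N3

C3H3N3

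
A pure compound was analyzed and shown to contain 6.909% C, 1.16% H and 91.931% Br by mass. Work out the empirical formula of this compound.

Assume 100 g: 6.909 g C, 1.16 g H, 91.931 g Br.
n(C) = 6.909/12.01 = 0.5753, n(H) = 1.16/1.008 = 1.151, n(Br) = 91.931/79.90 = 1.151
Smallest is C at 0.5753 mol; normalising gives C 1.000, H 2.000, Br 2.000
≈ 1:2:2 → CH2Br2

CH2Br2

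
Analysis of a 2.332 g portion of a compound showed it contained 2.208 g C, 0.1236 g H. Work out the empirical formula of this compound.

C3H2

C: 2.208 g ÷ 12.01 g/mol = 0.1838 mol
H: 0.1236 g ÷ 1.008 g/mol = 0.1226 mol
Ratios (÷ 0.1226): C 1.499, H 1.000
×2: C 3.00, H 2.00 → C3H2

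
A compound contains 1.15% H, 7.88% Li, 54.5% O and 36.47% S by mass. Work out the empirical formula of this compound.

Assume 100 g: 1.15 g H, 7.88 g Li, 54.5 g O, 36.47 g S.
H: 1.15 g ÷ 1.008 g/mol = 1.141 mol
Li: 7.88 g ÷ 6.94 g/mol = 1.135 mol
O: 54.5 g ÷ 16.00 g/mol = 3.406 mol
S: 36.47 g ÷ 32.07 g/mol = 1.137 mol
Smallest is Li at 1.135 mol; normalising gives H 1.005, Li 1.000, O 3.000, S 1.002
Ratio ≈ 1:1:3:1, so the empirical formula is HLiO3S

HLiO3S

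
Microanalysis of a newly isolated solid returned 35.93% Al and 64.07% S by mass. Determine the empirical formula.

Assume 100 g: 35.93 g Al, 64.07 g S.
Moles — Al: 35.93 / 26.98 = 1.332 mol; S: 64.07 / 32.07 = 1.998 mol
Smallest is Al at 1.332 mol; normalising gives Al 1.000, S 1.500
×2: Al 2.00, S 3.00 → Al2S3

Al2S3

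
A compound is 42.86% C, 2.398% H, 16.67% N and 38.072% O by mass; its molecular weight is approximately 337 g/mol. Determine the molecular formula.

Assume 100 g: 42.86 g C, 2.398 g H, 16.67 g N, 38.072 g O.
n(C) = 42.86/12.01 = 3.569, n(H) = 2.398/1.008 = 2.379, n(N) = 16.67/14.01 = 1.19, n(O) = 38.072/16.00 = 2.38
Ratios (÷ 1.19): C 2.999, H 1.999, N 1.000, O 2.000
Ratio ≈ 3:2:1:2, so the empirical formula is C3H2NO2
Empirical-formula mass = 84.06 g/mol
n = 337 / 84.06 = 4.01 ≈ 4
Molecular formula = (C3H2NO2)×4 = C12H8N4O8

C12H8N4O8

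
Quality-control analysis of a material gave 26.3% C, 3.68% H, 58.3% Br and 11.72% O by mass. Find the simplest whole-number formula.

C3H5BrO

Assume 100 g: 26.3 g C, 3.68 g H, 58.3 g Br, 11.72 g O.
n(C) = 26.3/12.01 = 2.19, n(H) = 3.68/1.008 = 3.651, n(Br) = 58.3/79.90 = 0.7297, n(O) = 11.72/16.00 = 0.7325
Ratios (÷ 0.7297): C 3.001, H 5.003, Br 1.000, O 1.004
→ C3H5BrO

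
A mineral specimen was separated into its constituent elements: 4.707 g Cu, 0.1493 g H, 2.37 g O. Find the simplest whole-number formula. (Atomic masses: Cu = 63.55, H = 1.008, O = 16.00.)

CuH2O2

Moles — Cu: 4.707 / 63.55 = 0.07407 mol; H: 0.1493 / 1.008 = 0.1481 mol; O: 2.37 / 16.00 = 0.1481 mol
Smallest is Cu at 0.07407 mol; normalising gives Cu 1.000, H 2.000, O 2.000
→ CuH2O2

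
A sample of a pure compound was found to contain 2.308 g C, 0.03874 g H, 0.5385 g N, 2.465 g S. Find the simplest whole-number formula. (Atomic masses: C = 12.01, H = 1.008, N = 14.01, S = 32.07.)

C5HNS2

Moles — C: 2.308 / 12.01 = 0.1922 mol; H: 0.03874 / 1.008 = 0.03843 mol; N: 0.5385 / 14.01 = 0.03844 mol; S: 2.465 / 32.07 = 0.07686 mol
Ratios (÷ 0.03843): C 5.000, H 1.000, N 1.000, S 2.000
Ratio ≈ 5:1:1:2, so the empirical formula is C5HNS2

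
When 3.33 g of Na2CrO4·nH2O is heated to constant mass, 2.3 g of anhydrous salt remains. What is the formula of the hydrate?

Mass of water lost = 3.33 − 2.3 = 1.03 g → 1.03 / 18.02 = 0.05716 mol H2O
Molar mass of Na2CrO4 = 161.98 g/mol → mol Na2CrO4 = 2.3 / 161.98 = 0.0142
n = 0.05716 / 0.0142 = 4.03 ≈ 4 → Na2CrO4·4H2O

Na2CrO4·4H2O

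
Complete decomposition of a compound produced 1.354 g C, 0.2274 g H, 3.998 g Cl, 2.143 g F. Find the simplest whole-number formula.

CH2ClF

n(C) = 1.354/12.01 = 0.1127, n(H) = 0.2274/1.008 = 0.2256, n(Cl) = 3.998/35.45 = 0.1128, n(F) = 2.143/19.00 = 0.1128
Smallest is C at 0.1127 mol; normalising gives C 1.000, H 2.001, Cl 1.000, F 1.000
→ CH2ClF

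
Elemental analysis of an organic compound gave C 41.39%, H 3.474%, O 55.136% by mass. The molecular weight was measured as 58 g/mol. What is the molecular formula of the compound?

Assume 100 g: 41.39 g C, 3.474 g H, 55.136 g O.
C: 41.39 g ÷ 12.01 g/mol = 3.446 mol
H: 3.474 g ÷ 1.008 g/mol = 3.446 mol
O: 55.136 g ÷ 16.00 g/mol = 3.446 mol
Ratios (÷ 3.446): C 1.000, H 1.000, O 1.000
Ratio ≈ 1:1:1, so the empirical formula is CHO
Empirical-formula mass = 29.02 g/mol
n = 58 / 29.02 = 2.00 ≈ 2
Molecular formula = (CHO)×2 = C2H2O2

C2H2O2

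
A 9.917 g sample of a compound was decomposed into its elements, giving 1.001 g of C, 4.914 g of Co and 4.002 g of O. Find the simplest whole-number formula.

CCoO3

n(C) = 1.001/12.01 = 0.08335, n(Co) = 4.914/58.93 = 0.08339, n(O) = 4.002/16.00 = 0.2501
Smallest is C at 0.08335 mol; normalising gives C 1.000, Co 1.000, O 3.001
→ CCoO3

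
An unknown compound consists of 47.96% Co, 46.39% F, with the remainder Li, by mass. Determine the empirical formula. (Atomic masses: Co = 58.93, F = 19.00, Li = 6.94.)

CoF3Li

Assume 100 g: 47.96 g Co, 46.39 g F, 5.65 g Li.
n(Co) = 47.96/58.93 = 0.8138, n(F) = 46.39/19.00 = 2.442, n(Li) = 5.65/6.94 = 0.8141
Smallest is Co at 0.8138 mol; normalising gives Co 1.000, F 3.000, Li 1.000
→ CoF3Li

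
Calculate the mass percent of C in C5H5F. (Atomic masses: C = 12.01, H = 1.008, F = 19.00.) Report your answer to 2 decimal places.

71.41%

Molar mass = 5(12.01) + 5(1.008) + 1(19.00) = 84.090 g/mol
Mass of C per mole = 5 × 12.01 = 60.050 g
% C = 60.050 / 84.090 × 100 = 71.41%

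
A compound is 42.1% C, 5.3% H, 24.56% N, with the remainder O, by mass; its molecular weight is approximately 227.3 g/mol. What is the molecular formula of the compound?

Assume 100 g: 42.1 g C, 5.3 g H, 24.56 g N, 28.04 g O.
C: 42.1 g ÷ 12.01 g/mol = 3.505 mol
H: 5.3 g ÷ 1.008 g/mol = 5.258 mol
N: 24.56 g ÷ 14.01 g/mol = 1.753 mol
O: 28.04 g ÷ 16.00 g/mol = 1.752 mol
Smallest is O at 1.752 mol; normalising gives C 2.000, H 3.000, N 1.000, O 1.000
→ C2H3NO
Empirical-formula mass = 57.05 g/mol
n = 227.3 / 57.05 = 3.98 ≈ 4
Molecular formula = (C2H3NO)×4 = C8H12N4O4

C8H12N4O4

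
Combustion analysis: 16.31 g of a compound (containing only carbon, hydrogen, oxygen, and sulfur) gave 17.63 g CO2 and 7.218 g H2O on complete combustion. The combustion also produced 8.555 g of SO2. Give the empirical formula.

C3H6O3S

mol C = 17.63 / 44.01 = 0.4006; mass C = 0.4006 × 12.01 = 4.811 g
mol H = 2 × (7.218 / 18.02) = 0.8011; mass H = 0.8011 × 1.008 = 0.8075 g
mol S = 8.555 / 64.07 = 0.1335; mass S = 4.282 g
mass O = 16.31 − (9.901) = 6.409 g → mol O = 0.4006
Divide by the smallest (0.1335 mol S): C 3.000, H 6.000, O 3.000, S 1.000
Ratio ≈ 3:6:3:1, so the empirical formula is C3H6O3S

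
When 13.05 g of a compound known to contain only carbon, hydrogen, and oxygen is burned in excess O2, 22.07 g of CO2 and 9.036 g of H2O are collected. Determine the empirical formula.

mol C = 22.07 / 44.01 = 0.5015; mass C = 0.5015 × 12.01 = 6.023 g
mol H = 2 × (9.036 / 18.02) = 1.003; mass H = 1.003 × 1.008 = 1.011 g
mass O = 13.05 − (7.034) = 6.016 g → mol O = 0.3760
Divide by the smallest (0.376 mol O): C 1.334, H 2.667, O 1.000
Scaling by 3: C 4.00, H 8.00, O 3.00 → C4H8O3

C4H8O3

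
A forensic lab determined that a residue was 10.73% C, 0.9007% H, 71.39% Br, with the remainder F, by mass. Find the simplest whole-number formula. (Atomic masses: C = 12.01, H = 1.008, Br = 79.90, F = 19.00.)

CHBrF

Assume 100 g: 10.73 g C, 0.9007 g H, 71.39 g Br, 16.979 g F.
C: 10.73 g ÷ 12.01 g/mol = 0.8934 mol
H: 0.9007 g ÷ 1.008 g/mol = 0.8936 mol
Br: 71.39 g ÷ 79.90 g/mol = 0.8935 mol
F: 16.979 g ÷ 19.00 g/mol = 0.8936 mol
Ratios (÷ 0.8934): C 1.000, H 1.000, Br 1.000, F 1.000
→ CHBrF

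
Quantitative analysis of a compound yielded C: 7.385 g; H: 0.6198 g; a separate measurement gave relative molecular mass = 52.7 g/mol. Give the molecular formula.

C: 7.385 g ÷ 12.01 g/mol = 0.6149 mol
H: 0.6198 g ÷ 1.008 g/mol = 0.6149 mol
Divide by the smallest (0.6149 mol H): C 1.000, H 1.000
Ratio ≈ 1:1, so the empirical formula is CH
Empirical-formula mass = 13.02 g/mol
n = 52.7 / 13.02 = 4.05 ≈ 4
Molecular formula = (CH)×4 = C4H4

C4H4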